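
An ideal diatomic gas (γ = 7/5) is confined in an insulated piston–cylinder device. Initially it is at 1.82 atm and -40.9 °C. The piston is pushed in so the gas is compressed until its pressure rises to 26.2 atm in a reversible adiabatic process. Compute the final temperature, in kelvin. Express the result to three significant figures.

T₂ ≈ 498 K

Adiabatic: T₂/T₁ = (P₂/P₁)^((γ−1)/γ).
T₁ = -40.9 °C = 232.2 K.
T₂ = 232.2 × (26.2/1.82)^(2/7) = 497.6 K.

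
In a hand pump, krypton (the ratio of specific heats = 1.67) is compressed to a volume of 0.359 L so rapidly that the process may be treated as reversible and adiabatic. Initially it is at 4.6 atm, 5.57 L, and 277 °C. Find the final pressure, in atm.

P₂ ≈ 448 atm

Adiabatic: P₁V₁^γ = P₂V₂^γ ⇒ P₂ = P₁ (V₁/V₂)^γ.
P₂ = 4.6 × (5.57/0.359)^(1.67) = 448.1 atm.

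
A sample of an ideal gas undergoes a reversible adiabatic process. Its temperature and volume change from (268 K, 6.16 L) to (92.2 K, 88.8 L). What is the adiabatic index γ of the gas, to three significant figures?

γ ≈ 1.40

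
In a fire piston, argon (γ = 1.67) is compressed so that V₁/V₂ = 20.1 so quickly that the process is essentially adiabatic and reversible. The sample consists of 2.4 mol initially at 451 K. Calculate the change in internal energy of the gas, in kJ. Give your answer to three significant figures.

For a reversible adiabat TV^(γ−1) is constant, so T₂ = T₁ (V₁/V₂)^(γ−1).
T₂ = 451 × 20.1^(0.67) = 3368 K.
Q = 0, so ΔU = W_on_gas = nCᵥΔT with Cᵥ = R/(γ−1) = 12.41 J/(mol·K).
ΔU = 2.4 × 12.41 × (3368 − 451) = 86860 J.

ΔU ≈ 86.9 kJ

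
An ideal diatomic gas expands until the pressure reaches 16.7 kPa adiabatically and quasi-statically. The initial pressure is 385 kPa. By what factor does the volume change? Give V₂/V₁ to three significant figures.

V₂/V₁ ≈ 9.41

From PV^γ = const, V₂/V₁ = (P₁/P₂)^(1/γ).
For a diatomic ideal gas γ = 7/5.
V₂/V₁ = (385/16.7)^(5/7) = 9.406.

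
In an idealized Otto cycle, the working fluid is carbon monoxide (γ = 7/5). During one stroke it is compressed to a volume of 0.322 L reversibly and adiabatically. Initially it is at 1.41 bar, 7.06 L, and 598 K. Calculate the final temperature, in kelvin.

T₂ ≈ 2060 K

For a reversible adiabat TV^(γ−1) is constant, so T₂ = T₁ (V₁/V₂)^(γ−1).
T₂ = 598 × (7.06/0.322)^(2/5) = 2056 K.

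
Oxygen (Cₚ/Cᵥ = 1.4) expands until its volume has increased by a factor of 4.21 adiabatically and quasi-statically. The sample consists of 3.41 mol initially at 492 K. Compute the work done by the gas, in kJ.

Adiabatic: T₁V₁^(γ−1) = T₂V₂^(γ−1) ⇒ T₂ = T₁ (V₁/V₂)^(γ−1).
T₂ = 492 × (1/4.21)^(0.4) = 276.9 K.
Q = 0, so ΔU = W_on_gas = nCᵥΔT with Cᵥ = R/(γ−1) = 20.79 J/(mol·K).
ΔU = 3.41 × 20.79 × (276.9 − 492) = -15250 J.
Work done by the gas = −ΔU = 15250 J.

W ≈ 15.2 kJ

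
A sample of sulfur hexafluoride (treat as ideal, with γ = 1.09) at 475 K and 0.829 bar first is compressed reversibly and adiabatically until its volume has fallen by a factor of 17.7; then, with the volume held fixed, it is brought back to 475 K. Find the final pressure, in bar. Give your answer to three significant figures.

Adiabatic step (PV^γ = const): P₂ = 0.829×17.7^(1.09) = 19 bar; T₂ = 475×17.7^(0.09) = 615.2 K.
Isochoric: P₃ = P₂(T₃/T₂) = 19 × (475/615.2) = 14.67 bar.

P₃ ≈ 14.7 bar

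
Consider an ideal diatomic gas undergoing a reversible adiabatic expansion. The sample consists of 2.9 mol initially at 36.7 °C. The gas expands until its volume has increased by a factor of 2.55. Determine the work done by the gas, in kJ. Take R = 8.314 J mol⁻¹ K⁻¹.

W ≈ 5.83 kJ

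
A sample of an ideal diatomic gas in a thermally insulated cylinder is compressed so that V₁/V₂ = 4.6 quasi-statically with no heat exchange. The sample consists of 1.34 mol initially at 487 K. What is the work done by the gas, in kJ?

W ≈ -11.4 kJ

For a reversible adiabat TV^(γ−1) is constant, so T₂ = T₁ (V₁/V₂)^(γ−1).
γ = 7/5 for a diatomic ideal gas, so γ−1 = 2/5.
T₂ = 487 × 4.6^(2/5) = 896.7 K.
Q = 0, so ΔU = W_on_gas = nCᵥΔT with Cᵥ = R/(γ−1) = 20.79 J/(mol·K).
ΔU = 1.34 × 20.79 × (896.7 − 487) = 11410 J.
Work done by the gas = −ΔU = -11410 J.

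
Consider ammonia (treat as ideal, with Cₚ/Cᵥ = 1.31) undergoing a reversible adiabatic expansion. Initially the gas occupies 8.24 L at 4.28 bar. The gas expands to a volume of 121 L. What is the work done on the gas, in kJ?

W ≈ -6.43 kJ

P₂ = P₁(V₁/V₂)^γ = 4.28×(8.24/121)^(1.31) = 0.1267 bar.
For a reversible adiabat, W_by_gas = (P₁V₁ − P₂V₂)/(γ−1).
W_by = (428000×0.00824 − 12670×0.121) / (0.31) = 6430 J.
W_on_gas = −W_by = -6430 J.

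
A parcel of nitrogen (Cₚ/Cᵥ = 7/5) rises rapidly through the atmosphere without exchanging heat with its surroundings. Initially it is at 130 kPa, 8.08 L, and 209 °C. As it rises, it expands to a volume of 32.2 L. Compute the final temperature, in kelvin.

Adiabatic: T₁V₁^(γ−1) = T₂V₂^(γ−1) ⇒ T₂ = T₁ (V₁/V₂)^(γ−1).
T₁ = 209 °C = 482.1 K.
T₂ = 482.1 × (8.08/32.2)^(2/5) = 277.3 K.

T₂ ≈ 277 K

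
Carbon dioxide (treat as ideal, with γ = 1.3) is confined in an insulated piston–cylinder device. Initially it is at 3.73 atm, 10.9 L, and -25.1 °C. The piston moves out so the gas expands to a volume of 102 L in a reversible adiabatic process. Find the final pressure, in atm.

Adiabatic: P₁V₁^γ = P₂V₂^γ ⇒ P₂ = P₁ (V₁/V₂)^γ.
P₂ = 3.73 × (10.9/102)^(1.3) = 0.2038 atm.

P₂ ≈ 0.204 atm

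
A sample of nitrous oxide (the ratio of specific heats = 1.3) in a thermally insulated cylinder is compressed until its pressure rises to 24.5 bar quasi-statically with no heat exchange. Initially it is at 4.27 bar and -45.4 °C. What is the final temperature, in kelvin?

T₂ ≈ 341 K

Along an adiabat T P^((1−γ)/γ) is constant, so T₂ = T₁ (P₂/P₁)^((γ−1)/γ).
T₁ = -45.4 °C = 227.7 K.
T₂ = 227.7 × (24.5/4.27)^(0.231) = 340.8 K.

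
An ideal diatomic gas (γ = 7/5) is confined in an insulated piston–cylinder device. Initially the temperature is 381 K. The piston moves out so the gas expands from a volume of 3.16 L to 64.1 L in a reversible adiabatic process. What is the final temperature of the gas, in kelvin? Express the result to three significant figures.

T₂ ≈ 114 K

For a reversible adiabat TV^(γ−1) is constant, so T₂ = T₁ (V₁/V₂)^(γ−1).
T₂ = 381 × (3.16/64.1)^(2/5) = 114.3 K.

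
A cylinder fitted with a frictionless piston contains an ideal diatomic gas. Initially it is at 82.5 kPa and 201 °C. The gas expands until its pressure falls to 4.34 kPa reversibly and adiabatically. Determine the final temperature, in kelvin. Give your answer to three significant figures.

T₂ ≈ 204 K

Adiabatic: T₂/T₁ = (P₂/P₁)^((γ−1)/γ).
For a diatomic ideal gas γ = 7/5, so (γ−1)/γ = 2/7.
T₁ = 201 °C = 474.1 K.
T₂ = 474.1 × (4.34/82.5)^(2/7) = 204.4 K.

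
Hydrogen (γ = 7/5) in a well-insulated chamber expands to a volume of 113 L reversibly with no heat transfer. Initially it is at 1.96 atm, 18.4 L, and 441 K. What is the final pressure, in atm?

Adiabatic: P₁V₁^γ = P₂V₂^γ ⇒ P₂ = P₁ (V₁/V₂)^γ.
P₂ = 1.96 × (18.4/113)^(7/5) = 0.1544 atm.

P₂ ≈ 0.154 atm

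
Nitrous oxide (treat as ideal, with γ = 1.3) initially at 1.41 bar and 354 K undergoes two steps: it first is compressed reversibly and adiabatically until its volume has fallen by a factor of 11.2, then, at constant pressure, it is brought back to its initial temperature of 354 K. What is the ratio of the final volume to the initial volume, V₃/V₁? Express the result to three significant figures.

Adiabatic step: V₂/V₁ = 0.08929; T₂ = T₁·11.2^(0.3) = 730.7 K.
Isobaric step: V₃/V₂ = T₃/T₂ = 354/730.7.
V₃/V₁ = (V₂/V₁)(V₃/V₂) = 0.08929 × (354/730.7) = 0.04325.

V₃/V₁ ≈ 0.0433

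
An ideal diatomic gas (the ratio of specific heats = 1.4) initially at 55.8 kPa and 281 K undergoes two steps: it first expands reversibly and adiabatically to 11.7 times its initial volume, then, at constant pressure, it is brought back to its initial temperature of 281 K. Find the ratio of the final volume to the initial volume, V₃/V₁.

V₃/V₁ ≈ 31.3

Adiabatic step: V₂/V₁ = 11.7; T₂ = T₁·(1/11.7)^(0.4) = 105.1 K.
Isobaric step: V₃/V₂ = T₃/T₂ = 281/105.1.
V₃/V₁ = (V₂/V₁)(V₃/V₂) = 11.7 × (281/105.1) = 31.29.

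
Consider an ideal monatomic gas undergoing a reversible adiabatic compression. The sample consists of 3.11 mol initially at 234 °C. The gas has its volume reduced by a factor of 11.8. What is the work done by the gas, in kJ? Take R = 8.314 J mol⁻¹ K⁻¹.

For a reversible adiabat TV^(γ−1) is constant, so T₂ = T₁ (V₁/V₂)^(γ−1).
γ = 5/3 for a monatomic ideal gas, so γ−1 = 2/3.
T₁ = 234 °C = 507.1 K.
T₂ = 507.1 × 11.8^(2/3) = 2629 K.
Q = 0, so ΔU = W_on_gas = nCᵥΔT with Cᵥ = R/(γ−1) = 12.47 J/(mol·K).
ΔU = 3.11 × 12.47 × (2629 − 507.1) = 82280 J.
Work done by the gas = −ΔU = -82280 J.

W ≈ -82.3 kJ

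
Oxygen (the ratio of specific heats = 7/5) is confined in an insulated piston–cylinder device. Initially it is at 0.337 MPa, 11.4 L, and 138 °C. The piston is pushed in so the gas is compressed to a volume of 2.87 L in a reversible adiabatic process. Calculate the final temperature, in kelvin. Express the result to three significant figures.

Adiabatic: T₁V₁^(γ−1) = T₂V₂^(γ−1) ⇒ T₂ = T₁ (V₁/V₂)^(γ−1).
T₁ = 138 °C = 411.1 K.
T₂ = 411.1 × (11.4/2.87)^(2/5) = 713.9 K.

T₂ ≈ 714 K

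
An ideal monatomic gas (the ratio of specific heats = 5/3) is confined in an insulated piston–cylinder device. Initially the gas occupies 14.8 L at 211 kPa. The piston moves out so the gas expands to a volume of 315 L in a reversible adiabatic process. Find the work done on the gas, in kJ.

W ≈ -4.07 kJ

P₂ = P₁(V₁/V₂)^γ = 211×(14.8/315)^(5/3) = 1.291 kPa.
For a reversible adiabat, W_by_gas = (P₁V₁ − P₂V₂)/(γ−1).
W_by = (211000×0.0148 − 1291×0.315) / (2/3) = 4074 J.
W_on_gas = −W_by = -4074 J.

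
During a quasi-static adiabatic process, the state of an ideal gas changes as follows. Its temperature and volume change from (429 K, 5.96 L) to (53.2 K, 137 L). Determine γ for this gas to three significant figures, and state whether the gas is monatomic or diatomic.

γ ≈ 1.67; monatomic

TV^(γ−1) = const ⇒ γ − 1 = ln(T₂/T₁) / ln(V₁/V₂).
γ = 1 + ln(53.2/429) / ln(5.96/137) = 1.666.
γ ≈ 1.67 is close to 5/3, so the gas is monatomic.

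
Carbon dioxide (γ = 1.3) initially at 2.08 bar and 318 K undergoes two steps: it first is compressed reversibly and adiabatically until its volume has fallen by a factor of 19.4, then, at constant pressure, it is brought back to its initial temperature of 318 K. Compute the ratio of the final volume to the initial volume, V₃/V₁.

V₃/V₁ ≈ 0.0212

Adiabatic step: V₂/V₁ = 0.05155; T₂ = T₁·19.4^(0.3) = 774 K.
Isobaric step: V₃/V₂ = T₃/T₂ = 318/774.
V₃/V₁ = (V₂/V₁)(V₃/V₂) = 0.05155 × (318/774) = 0.02118.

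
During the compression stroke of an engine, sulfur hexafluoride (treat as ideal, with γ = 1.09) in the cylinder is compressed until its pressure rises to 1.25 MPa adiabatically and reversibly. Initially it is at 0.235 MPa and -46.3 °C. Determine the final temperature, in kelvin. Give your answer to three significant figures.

Adiabatic: T₂/T₁ = (P₂/P₁)^((γ−1)/γ).
T₁ = -46.3 °C = 226.8 K.
T₂ = 226.8 × (1.25/0.235)^(0.0826) = 260.4 K.

T₂ ≈ 260 K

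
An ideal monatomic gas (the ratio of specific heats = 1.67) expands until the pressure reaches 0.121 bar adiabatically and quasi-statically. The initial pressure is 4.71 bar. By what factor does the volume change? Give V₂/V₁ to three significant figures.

V₂/V₁ ≈ 8.96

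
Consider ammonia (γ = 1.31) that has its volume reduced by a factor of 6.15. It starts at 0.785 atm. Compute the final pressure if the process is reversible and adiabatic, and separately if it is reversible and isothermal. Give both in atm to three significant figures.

Isothermal: P₂ = P₁(V₁/V₂) = 0.785×6.15 = 4.828 atm.
Adiabatic: P₂ = P₁(V₁/V₂)^γ = 0.785×6.15^(1.31) = 8.478 atm.

adiabatic: 8.48 atm; isothermal: 4.83 atm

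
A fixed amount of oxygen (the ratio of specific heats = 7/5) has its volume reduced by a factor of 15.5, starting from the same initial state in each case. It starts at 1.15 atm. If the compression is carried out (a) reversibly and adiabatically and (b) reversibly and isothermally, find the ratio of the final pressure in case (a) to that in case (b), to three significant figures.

P_adiabatic / P_isothermal ≈ 2.99

Isothermal: P_b = P₁(V₁/V₂) = 1.15×15.5.
Adiabatic: P_a = P₁(V₁/V₂)^γ = 1.15×15.5^(7/5).
P_a/P_b = (V₁/V₂)^(γ−1) = 15.5^(2/5) = 2.993.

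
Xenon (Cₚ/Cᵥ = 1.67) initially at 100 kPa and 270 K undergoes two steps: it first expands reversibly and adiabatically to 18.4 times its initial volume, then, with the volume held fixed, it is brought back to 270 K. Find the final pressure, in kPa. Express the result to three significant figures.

Adiabatic step (PV^γ = const): P₂ = 100×(1/18.4)^(1.67) = 0.7722 kPa; T₂ = 270×(1/18.4)^(0.67) = 38.37 K.
Isochoric: P₃ = P₂(T₃/T₂) = 0.7722 × (270/38.37) = 5.435 kPa.

P₃ ≈ 5.43 kPa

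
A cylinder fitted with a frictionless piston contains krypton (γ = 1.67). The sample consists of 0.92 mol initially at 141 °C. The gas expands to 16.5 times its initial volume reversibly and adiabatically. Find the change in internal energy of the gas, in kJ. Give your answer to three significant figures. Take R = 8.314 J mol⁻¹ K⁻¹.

ΔU ≈ -4.01 kJ

Adiabatic: T₁V₁^(γ−1) = T₂V₂^(γ−1) ⇒ T₂ = T₁ (V₁/V₂)^(γ−1).
T₁ = 141 °C = 414.1 K.
T₂ = 414.1 × (1/16.5)^(0.67) = 63.31 K.
Q = 0, so ΔU = W_on_gas = nCᵥΔT with Cᵥ = R/(γ−1) = 12.41 J/(mol·K).
ΔU = 0.92 × 12.41 × (63.31 − 414.1) = -4005 J.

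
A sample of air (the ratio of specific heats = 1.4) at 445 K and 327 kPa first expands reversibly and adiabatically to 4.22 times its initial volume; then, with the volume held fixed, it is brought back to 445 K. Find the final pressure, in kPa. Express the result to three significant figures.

Adiabatic step (PV^γ = const): P₂ = 327×(1/4.22)^(1.4) = 43.56 kPa; T₂ = 445×(1/4.22)^(0.4) = 250.2 K.
Isochoric: P₃ = P₂(T₃/T₂) = 43.56 × (445/250.2) = 77.49 kPa.

P₃ ≈ 77.5 kPa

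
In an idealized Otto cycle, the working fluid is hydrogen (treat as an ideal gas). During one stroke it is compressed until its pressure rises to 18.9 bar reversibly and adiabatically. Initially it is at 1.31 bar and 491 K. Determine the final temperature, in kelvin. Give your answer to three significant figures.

T₂ ≈ 1050 K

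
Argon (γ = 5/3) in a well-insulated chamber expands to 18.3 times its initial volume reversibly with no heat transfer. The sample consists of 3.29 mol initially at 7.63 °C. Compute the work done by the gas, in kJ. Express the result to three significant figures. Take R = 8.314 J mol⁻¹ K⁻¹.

W ≈ 9.86 kJ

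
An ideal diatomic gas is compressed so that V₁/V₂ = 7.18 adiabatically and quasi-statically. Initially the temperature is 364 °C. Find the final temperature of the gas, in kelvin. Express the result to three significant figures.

For a reversible adiabat TV^(γ−1) is constant, so T₂ = T₁ (V₁/V₂)^(γ−1).
For a diatomic ideal gas γ = 7/5, so γ−1 = 2/5.
T₁ = 364 °C = 637.1 K.
T₂ = 637.1 × 7.18^(2/5) = 1402 K.

T₂ ≈ 1400 K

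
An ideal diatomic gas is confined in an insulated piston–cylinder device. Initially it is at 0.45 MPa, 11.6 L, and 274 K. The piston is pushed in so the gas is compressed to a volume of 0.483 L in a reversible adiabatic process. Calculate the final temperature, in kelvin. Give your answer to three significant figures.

Adiabatic: T₁V₁^(γ−1) = T₂V₂^(γ−1) ⇒ T₂ = T₁ (V₁/V₂)^(γ−1).
γ = 7/5 for a diatomic ideal gas.
T₂ = 274 × (11.6/0.483)^(2/5) = 977.1 K.

T₂ ≈ 977 K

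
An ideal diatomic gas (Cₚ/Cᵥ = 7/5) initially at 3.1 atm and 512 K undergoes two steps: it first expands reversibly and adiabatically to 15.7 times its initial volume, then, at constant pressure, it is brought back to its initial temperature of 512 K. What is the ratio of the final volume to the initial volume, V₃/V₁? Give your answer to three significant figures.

V₃/V₁ ≈ 47.2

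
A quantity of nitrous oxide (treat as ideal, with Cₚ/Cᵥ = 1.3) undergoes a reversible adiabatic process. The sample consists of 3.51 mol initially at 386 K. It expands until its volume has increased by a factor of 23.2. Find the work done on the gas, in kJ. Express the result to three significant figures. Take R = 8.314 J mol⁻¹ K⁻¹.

Adiabatic: T₁V₁^(γ−1) = T₂V₂^(γ−1) ⇒ T₂ = T₁ (V₁/V₂)^(γ−1).
T₂ = 386 × (1/23.2)^(0.3) = 150.3 K.
Q = 0, so ΔU = W_on_gas = nCᵥΔT with Cᵥ = R/(γ−1) = 27.71 J/(mol·K).
ΔU = 3.51 × 27.71 × (150.3 − 386) = -22930 J.

W ≈ -22.9 kJ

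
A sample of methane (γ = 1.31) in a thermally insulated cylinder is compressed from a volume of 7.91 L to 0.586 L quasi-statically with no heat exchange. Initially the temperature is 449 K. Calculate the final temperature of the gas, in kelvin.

Adiabatic: T₁V₁^(γ−1) = T₂V₂^(γ−1) ⇒ T₂ = T₁ (V₁/V₂)^(γ−1).
T₂ = 449 × (7.91/0.586)^(0.31) = 1006 K.

T₂ ≈ 1010 K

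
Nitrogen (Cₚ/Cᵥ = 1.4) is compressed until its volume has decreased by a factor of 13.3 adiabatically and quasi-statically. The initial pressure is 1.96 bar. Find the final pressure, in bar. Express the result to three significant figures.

P₂ ≈ 73.4 bar

Adiabatic: P₁V₁^γ = P₂V₂^γ ⇒ P₂ = P₁ (V₁/V₂)^γ.
P₂ = 1.96 × 13.3^(1.4) = 73.39 bar.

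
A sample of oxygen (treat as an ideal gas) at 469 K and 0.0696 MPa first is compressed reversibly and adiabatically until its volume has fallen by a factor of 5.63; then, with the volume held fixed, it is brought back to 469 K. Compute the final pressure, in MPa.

P₃ ≈ 0.392 MPa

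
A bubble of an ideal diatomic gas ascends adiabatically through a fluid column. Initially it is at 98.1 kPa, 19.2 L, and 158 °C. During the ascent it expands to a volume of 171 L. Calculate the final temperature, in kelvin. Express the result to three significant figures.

T₂ ≈ 180 K

For a reversible adiabat TV^(γ−1) is constant, so T₂ = T₁ (V₁/V₂)^(γ−1).
γ = 7/5 for a diatomic ideal gas.
T₁ = 158 °C = 431.1 K.
T₂ = 431.1 × (19.2/171)^(2/5) = 179.8 K.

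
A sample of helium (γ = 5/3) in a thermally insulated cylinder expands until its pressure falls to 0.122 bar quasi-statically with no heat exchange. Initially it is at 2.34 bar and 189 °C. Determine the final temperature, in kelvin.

Along an adiabat T P^((1−γ)/γ) is constant, so T₂ = T₁ (P₂/P₁)^((γ−1)/γ).
T₁ = 189 °C = 462.1 K.
T₂ = 462.1 × (0.122/2.34)^(2/5) = 141.8 K.

T₂ ≈ 142 K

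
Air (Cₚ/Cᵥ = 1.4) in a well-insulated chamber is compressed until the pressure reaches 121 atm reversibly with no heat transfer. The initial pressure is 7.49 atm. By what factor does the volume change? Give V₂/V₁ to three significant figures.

V₂/V₁ ≈ 0.137

From PV^γ = const, V₂/V₁ = (P₁/P₂)^(1/γ).
V₂/V₁ = (7.49/121)^(0.714) = 0.1371.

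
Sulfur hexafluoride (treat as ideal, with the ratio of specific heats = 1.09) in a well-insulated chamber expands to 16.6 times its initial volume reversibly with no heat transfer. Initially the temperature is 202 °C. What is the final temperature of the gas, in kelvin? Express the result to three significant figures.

Adiabatic: T₁V₁^(γ−1) = T₂V₂^(γ−1) ⇒ T₂ = T₁ (V₁/V₂)^(γ−1).
T₁ = 202 °C = 475.1 K.
T₂ = 475.1 × (1/16.6)^(0.09) = 369 K.

T₂ ≈ 369 K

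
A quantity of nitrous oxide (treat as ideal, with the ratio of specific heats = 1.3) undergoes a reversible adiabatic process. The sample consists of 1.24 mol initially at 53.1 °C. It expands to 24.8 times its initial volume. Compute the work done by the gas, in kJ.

W ≈ 6.93 kJ

Adiabatic: T₁V₁^(γ−1) = T₂V₂^(γ−1) ⇒ T₂ = T₁ (V₁/V₂)^(γ−1).
T₁ = 53.1 °C = 326.2 K.
T₂ = 326.2 × (1/24.8)^(0.3) = 124.5 K.
Q = 0, so ΔU = W_on_gas = nCᵥΔT with Cᵥ = R/(γ−1) = 27.71 J/(mol·K).
ΔU = 1.24 × 27.71 × (124.5 − 326.2) = -6933 J.
Work done by the gas = −ΔU = 6933 J.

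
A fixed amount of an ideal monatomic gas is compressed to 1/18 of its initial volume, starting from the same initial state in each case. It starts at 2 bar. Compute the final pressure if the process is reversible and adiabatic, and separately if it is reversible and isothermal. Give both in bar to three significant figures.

For a monatomic ideal gas γ = 5/3.
Isothermal: P₂ = P₁(V₁/V₂) = 2×18 = 36 bar.
Adiabatic: P₂ = P₁(V₁/V₂)^γ = 2×18^(5/3) = 247.3 bar.

adiabatic: 247 bar; isothermal: 36.0 bar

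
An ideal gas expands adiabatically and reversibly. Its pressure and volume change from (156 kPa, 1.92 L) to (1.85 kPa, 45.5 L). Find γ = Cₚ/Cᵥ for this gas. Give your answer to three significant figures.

γ ≈ 1.40

PV^γ = const ⇒ γ = ln(P₂/P₁) / ln(V₁/V₂).
γ = ln(1.85/156) / ln(1.92/45.5) = 1.401.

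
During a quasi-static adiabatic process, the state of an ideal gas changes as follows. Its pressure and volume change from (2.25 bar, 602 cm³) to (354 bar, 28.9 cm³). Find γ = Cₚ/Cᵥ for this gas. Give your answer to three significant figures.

PV^γ = const ⇒ γ = ln(P₂/P₁) / ln(V₁/V₂).
γ = ln(354/2.25) / ln(602/28.9) = 1.666.

γ ≈ 1.67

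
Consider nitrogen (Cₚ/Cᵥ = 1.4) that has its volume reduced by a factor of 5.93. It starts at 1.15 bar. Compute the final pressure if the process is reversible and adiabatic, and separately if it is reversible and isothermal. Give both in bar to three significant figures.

adiabatic: 13.9 bar; isothermal: 6.82 bar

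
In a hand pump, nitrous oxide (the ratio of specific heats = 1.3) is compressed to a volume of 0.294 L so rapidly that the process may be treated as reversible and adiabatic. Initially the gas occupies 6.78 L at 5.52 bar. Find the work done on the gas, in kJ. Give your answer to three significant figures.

W ≈ 19.5 kJ

P₂ = P₁(V₁/V₂)^γ = 5.52×(6.78/0.294)^(1.3) = 326.4 bar.
For a reversible adiabat, W_by_gas = (P₁V₁ − P₂V₂)/(γ−1).
W_by = (552000×0.00678 − 3.264×10^7×0.000294) / (0.3) = -19510 J.
W_on_gas = −W_by = 19510 J.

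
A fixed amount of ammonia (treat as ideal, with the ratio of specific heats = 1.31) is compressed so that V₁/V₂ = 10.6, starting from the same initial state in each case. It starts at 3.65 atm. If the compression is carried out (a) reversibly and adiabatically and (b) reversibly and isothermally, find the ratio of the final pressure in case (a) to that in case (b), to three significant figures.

P_adiabatic / P_isothermal ≈ 2.08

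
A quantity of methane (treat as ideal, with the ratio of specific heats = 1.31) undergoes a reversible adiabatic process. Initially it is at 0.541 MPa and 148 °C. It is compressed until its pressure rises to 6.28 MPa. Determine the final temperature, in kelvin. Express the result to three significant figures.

Along an adiabat T P^((1−γ)/γ) is constant, so T₂ = T₁ (P₂/P₁)^((γ−1)/γ).
T₁ = 148 °C = 421.1 K.
T₂ = 421.1 × (6.28/0.541)^(0.237) = 752.3 K.

T₂ ≈ 752 K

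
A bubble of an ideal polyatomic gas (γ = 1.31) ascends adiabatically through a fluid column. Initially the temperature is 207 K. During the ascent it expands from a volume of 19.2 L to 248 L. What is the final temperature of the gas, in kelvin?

T₂ ≈ 93.7 K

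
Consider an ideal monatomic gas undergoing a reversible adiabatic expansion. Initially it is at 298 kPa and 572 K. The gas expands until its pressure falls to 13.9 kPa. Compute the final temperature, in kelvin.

Adiabatic: T₂/T₁ = (P₂/P₁)^((γ−1)/γ).
For a monatomic ideal gas γ = 5/3, so (γ−1)/γ = 2/5.
T₂ = 572 × (13.9/298)^(2/5) = 167.8 K.

T₂ ≈ 168 K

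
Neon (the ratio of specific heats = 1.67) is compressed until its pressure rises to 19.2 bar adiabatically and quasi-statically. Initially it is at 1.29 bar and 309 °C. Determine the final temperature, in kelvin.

T₂ ≈ 1720 K

Along an adiabat T P^((1−γ)/γ) is constant, so T₂ = T₁ (P₂/P₁)^((γ−1)/γ).
T₁ = 309 °C = 582.1 K.
T₂ = 582.1 × (19.2/1.29)^(0.401) = 1720 K.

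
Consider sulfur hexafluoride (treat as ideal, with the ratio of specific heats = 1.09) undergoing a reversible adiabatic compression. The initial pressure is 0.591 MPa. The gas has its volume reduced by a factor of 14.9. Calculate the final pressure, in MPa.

P₂ ≈ 11.2 MPa

Since PV^γ is constant along a reversible adiabat, P₂ = P₁ (V₁/V₂)^γ.
P₂ = 0.591 × 14.9^(1.09) = 11.23 MPa.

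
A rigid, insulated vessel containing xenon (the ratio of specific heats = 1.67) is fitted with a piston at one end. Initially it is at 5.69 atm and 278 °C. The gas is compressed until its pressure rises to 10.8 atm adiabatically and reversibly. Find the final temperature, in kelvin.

Along an adiabat T P^((1−γ)/γ) is constant, so T₂ = T₁ (P₂/P₁)^((γ−1)/γ).
T₁ = 278 °C = 551.1 K.
T₂ = 551.1 × (10.8/5.69)^(0.401) = 712.7 K.

T₂ ≈ 713 K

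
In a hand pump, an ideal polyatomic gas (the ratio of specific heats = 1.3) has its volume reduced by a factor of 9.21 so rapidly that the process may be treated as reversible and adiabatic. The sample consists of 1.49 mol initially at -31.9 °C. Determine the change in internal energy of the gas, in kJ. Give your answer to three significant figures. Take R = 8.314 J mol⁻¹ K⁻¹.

ΔU ≈ 9.43 kJ

Adiabatic: T₁V₁^(γ−1) = T₂V₂^(γ−1) ⇒ T₂ = T₁ (V₁/V₂)^(γ−1).
T₁ = -31.9 °C = 241.2 K.
T₂ = 241.2 × 9.21^(0.3) = 469.6 K.
Q = 0, so ΔU = W_on_gas = nCᵥΔT with Cᵥ = R/(γ−1) = 27.71 J/(mol·K).
ΔU = 1.49 × 27.71 × (469.6 − 241.2) = 9430 J.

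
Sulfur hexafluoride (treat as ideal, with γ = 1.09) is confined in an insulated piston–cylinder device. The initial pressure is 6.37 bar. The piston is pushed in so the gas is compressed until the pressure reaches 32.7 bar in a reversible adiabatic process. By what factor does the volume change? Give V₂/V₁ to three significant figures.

From PV^γ = const, V₂/V₁ = (P₁/P₂)^(1/γ).
V₂/V₁ = (6.37/32.7)^(0.917) = 0.223.

V₂/V₁ ≈ 0.223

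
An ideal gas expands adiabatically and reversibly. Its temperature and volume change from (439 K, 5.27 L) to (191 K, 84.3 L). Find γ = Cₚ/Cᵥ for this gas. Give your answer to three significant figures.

TV^(γ−1) = const ⇒ γ − 1 = ln(T₂/T₁) / ln(V₁/V₂).
γ = 1 + ln(191/439) / ln(5.27/84.3) = 1.3.

γ ≈ 1.30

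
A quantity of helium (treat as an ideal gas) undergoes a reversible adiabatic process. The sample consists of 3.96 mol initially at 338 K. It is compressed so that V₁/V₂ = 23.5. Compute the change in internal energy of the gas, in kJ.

ΔU ≈ 120 kJ

For a reversible adiabat TV^(γ−1) is constant, so T₂ = T₁ (V₁/V₂)^(γ−1).
γ = 5/3 for a monatomic ideal gas, so γ−1 = 2/3.
T₂ = 338 × 23.5^(2/3) = 2773 K.
Q = 0, so ΔU = W_on_gas = nCᵥΔT with Cᵥ = R/(γ−1) = 12.47 J/(mol·K).
ΔU = 3.96 × 12.47 × (2773 − 338) = 120300 J.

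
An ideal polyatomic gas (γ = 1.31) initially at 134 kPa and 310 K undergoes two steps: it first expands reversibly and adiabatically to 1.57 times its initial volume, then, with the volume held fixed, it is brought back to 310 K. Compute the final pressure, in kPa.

Adiabatic step (PV^γ = const): P₂ = 134×(1/1.57)^(1.31) = 74.21 kPa; T₂ = 310×(1/1.57)^(0.31) = 269.5 K.
Isochoric: P₃ = P₂(T₃/T₂) = 74.21 × (310/269.5) = 85.35 kPa.

P₃ ≈ 85.4 kPa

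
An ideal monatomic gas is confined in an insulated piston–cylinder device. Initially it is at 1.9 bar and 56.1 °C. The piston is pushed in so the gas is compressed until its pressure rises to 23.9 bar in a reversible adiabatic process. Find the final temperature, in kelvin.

T₂ ≈ 907 K

Along an adiabat T P^((1−γ)/γ) is constant, so T₂ = T₁ (P₂/P₁)^((γ−1)/γ).
For a monatomic ideal gas γ = 5/3, so (γ−1)/γ = 2/5.
T₁ = 56.1 °C = 329.2 K.
T₂ = 329.2 × (23.9/1.9)^(2/5) = 906.5 K.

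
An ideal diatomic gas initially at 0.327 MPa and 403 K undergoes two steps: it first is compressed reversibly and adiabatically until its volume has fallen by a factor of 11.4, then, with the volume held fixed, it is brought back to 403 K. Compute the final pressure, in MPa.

P₃ ≈ 3.73 MPa

For a diatomic ideal gas γ = 7/5.
Adiabatic step (PV^γ = const): P₂ = 0.327×11.4^(7/5) = 9.868 MPa; T₂ = 403×11.4^(2/5) = 1067 K.
Isochoric: P₃ = P₂(T₃/T₂) = 9.868 × (403/1067) = 3.728 MPa.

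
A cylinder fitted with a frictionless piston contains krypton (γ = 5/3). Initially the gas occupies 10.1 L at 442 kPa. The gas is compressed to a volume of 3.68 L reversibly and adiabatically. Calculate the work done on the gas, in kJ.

W ≈ 6.43 kJ

P₂ = P₁(V₁/V₂)^γ = 442×(10.1/3.68)^(5/3) = 2378 kPa.
For a reversible adiabat, W_by_gas = (P₁V₁ − P₂V₂)/(γ−1).
W_by = (442000×0.0101 − 2.378×10^6×0.00368) / (2/3) = -6430 J.
W_on_gas = −W_by = 6430 J.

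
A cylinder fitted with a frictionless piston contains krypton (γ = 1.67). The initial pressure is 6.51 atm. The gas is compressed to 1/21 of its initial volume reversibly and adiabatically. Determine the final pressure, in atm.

Adiabatic: P₁V₁^γ = P₂V₂^γ ⇒ P₂ = P₁ (V₁/V₂)^γ.
P₂ = 6.51 × 21^(1.67) = 1051 atm.

P₂ ≈ 1050 atm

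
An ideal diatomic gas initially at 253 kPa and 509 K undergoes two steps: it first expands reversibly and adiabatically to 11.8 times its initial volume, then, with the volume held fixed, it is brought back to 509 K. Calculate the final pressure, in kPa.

P₃ ≈ 21.4 kPa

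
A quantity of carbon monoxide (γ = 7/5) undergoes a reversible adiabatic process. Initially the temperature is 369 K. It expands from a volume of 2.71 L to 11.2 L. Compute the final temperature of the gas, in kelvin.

T₂ ≈ 209 K

Adiabatic: T₁V₁^(γ−1) = T₂V₂^(γ−1) ⇒ T₂ = T₁ (V₁/V₂)^(γ−1).
T₂ = 369 × (2.71/11.2)^(2/5) = 209.2 K.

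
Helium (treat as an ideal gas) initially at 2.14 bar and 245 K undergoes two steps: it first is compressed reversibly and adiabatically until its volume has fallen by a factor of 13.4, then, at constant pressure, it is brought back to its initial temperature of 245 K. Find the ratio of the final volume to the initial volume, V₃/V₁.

V₃/V₁ ≈ 0.0132

For a monatomic ideal gas γ = 5/3.
Adiabatic step: V₂/V₁ = 0.07463; T₂ = T₁·13.4^(2/3) = 1382 K.
Isobaric step: V₃/V₂ = T₃/T₂ = 245/1382.
V₃/V₁ = (V₂/V₁)(V₃/V₂) = 0.07463 × (245/1382) = 0.01323.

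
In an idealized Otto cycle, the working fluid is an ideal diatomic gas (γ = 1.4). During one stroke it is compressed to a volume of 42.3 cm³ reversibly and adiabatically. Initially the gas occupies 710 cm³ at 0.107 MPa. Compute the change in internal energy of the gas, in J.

P₂ = P₁(V₁/V₂)^γ = 0.107×(710/42.3)^(1.4) = 5.55 MPa.
For a reversible adiabat, W_by_gas = (P₁V₁ − P₂V₂)/(γ−1).
W_by = (107000×0.00071 − 5.55×10^6×4.23×10^-5) / (0.4) = -397 J.
Q = 0 ⇒ ΔU = −W_by = 397 J.

ΔU ≈ 397 J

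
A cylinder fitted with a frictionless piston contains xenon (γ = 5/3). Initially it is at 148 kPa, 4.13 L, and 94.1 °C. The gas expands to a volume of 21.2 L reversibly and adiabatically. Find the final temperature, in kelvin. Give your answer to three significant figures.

Adiabatic: T₁V₁^(γ−1) = T₂V₂^(γ−1) ⇒ T₂ = T₁ (V₁/V₂)^(γ−1).
T₁ = 94.1 °C = 367.2 K.
T₂ = 367.2 × (4.13/21.2)^(2/3) = 123.4 K.

T₂ ≈ 123 K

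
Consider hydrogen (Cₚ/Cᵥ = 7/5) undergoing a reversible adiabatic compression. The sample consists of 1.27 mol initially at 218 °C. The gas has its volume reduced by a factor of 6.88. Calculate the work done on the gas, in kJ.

For a reversible adiabat TV^(γ−1) is constant, so T₂ = T₁ (V₁/V₂)^(γ−1).
T₁ = 218 °C = 491.1 K.
T₂ = 491.1 × 6.88^(2/5) = 1062 K.
Q = 0, so ΔU = W_on_gas = nCᵥΔT with Cᵥ = R/(γ−1) = 20.79 J/(mol·K).
ΔU = 1.27 × 20.79 × (1062 − 491.1) = 15080 J.

W ≈ 15.1 kJ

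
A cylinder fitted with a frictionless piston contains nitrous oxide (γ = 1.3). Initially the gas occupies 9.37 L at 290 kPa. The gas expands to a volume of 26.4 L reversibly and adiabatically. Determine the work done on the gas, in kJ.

W ≈ -2.42 kJ

P₂ = P₁(V₁/V₂)^γ = 290×(9.37/26.4)^(1.3) = 75.44 kPa.
For a reversible adiabat, W_by_gas = (P₁V₁ − P₂V₂)/(γ−1).
W_by = (290000×0.00937 − 75440×0.0264) / (0.3) = 2419 J.
W_on_gas = −W_by = -2419 J.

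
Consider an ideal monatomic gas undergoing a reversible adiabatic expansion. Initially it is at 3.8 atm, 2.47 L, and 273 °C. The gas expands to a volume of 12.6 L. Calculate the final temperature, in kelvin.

T₂ ≈ 184 K

For a reversible adiabat TV^(γ−1) is constant, so T₂ = T₁ (V₁/V₂)^(γ−1).
γ = 5/3 for a monatomic ideal gas.
T₁ = 273 °C = 546.1 K.
T₂ = 546.1 × (2.47/12.6)^(2/3) = 184.3 K.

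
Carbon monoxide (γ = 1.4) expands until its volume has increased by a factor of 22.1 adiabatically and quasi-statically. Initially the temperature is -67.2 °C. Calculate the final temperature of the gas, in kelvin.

T₂ ≈ 59.7 K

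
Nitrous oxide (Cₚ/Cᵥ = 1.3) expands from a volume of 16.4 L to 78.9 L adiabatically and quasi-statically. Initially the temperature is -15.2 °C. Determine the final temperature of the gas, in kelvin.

T₂ ≈ 161 K

Adiabatic: T₁V₁^(γ−1) = T₂V₂^(γ−1) ⇒ T₂ = T₁ (V₁/V₂)^(γ−1).
T₁ = -15.2 °C = 257.9 K.
T₂ = 257.9 × (16.4/78.9)^(0.3) = 161 K.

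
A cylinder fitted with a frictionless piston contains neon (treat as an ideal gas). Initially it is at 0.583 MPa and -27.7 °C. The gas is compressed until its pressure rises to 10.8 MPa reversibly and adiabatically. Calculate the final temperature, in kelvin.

Along an adiabat T P^((1−γ)/γ) is constant, so T₂ = T₁ (P₂/P₁)^((γ−1)/γ).
For a monatomic ideal gas γ = 5/3, so (γ−1)/γ = 2/5.
T₁ = -27.7 °C = 245.4 K.
T₂ = 245.4 × (10.8/0.583)^(2/5) = 789 K.

T₂ ≈ 789 K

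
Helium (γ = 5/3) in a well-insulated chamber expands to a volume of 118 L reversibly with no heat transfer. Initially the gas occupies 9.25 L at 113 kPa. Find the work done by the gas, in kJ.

P₂ = P₁(V₁/V₂)^γ = 113×(9.25/118)^(5/3) = 1.622 kPa.
For a reversible adiabat, W_by_gas = (P₁V₁ − P₂V₂)/(γ−1).
W_by = (113000×0.00925 − 1622×0.118) / (2/3) = 1281 J.

W ≈ 1.28 kJ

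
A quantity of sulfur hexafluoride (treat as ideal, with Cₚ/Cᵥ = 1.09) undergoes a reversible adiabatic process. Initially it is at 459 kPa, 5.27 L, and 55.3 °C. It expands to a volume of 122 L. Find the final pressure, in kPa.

P₂ ≈ 14.9 kPa

Adiabatic: P₁V₁^γ = P₂V₂^γ ⇒ P₂ = P₁ (V₁/V₂)^γ.
P₂ = 459 × (5.27/122)^(1.09) = 14.94 kPa.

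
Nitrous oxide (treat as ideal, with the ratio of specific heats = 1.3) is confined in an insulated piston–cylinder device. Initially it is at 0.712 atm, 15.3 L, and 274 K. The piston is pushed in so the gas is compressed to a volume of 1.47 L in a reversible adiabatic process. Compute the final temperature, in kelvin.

For a reversible adiabat TV^(γ−1) is constant, so T₂ = T₁ (V₁/V₂)^(γ−1).
T₂ = 274 × (15.3/1.47)^(0.3) = 553.3 K.

T₂ ≈ 553 K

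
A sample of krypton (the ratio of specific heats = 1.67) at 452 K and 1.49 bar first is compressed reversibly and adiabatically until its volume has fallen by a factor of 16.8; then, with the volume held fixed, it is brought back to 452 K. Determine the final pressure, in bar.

P₃ ≈ 25.0 bar

Adiabatic step (PV^γ = const): P₂ = 1.49×16.8^(1.67) = 165.7 bar; T₂ = 452×16.8^(0.67) = 2993 K.
Isochoric: P₃ = P₂(T₃/T₂) = 165.7 × (452/2993) = 25.03 bar.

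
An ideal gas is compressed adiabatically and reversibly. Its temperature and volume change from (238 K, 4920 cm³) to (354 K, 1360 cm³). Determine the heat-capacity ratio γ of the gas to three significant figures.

γ ≈ 1.31

TV^(γ−1) = const ⇒ γ − 1 = ln(T₂/T₁) / ln(V₁/V₂).
γ = 1 + ln(354/238) / ln(4920/1360) = 1.309.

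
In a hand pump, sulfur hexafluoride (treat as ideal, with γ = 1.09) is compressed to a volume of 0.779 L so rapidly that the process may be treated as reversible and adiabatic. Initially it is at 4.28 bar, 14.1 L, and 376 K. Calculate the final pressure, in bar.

Since PV^γ is constant along a reversible adiabat, P₂ = P₁ (V₁/V₂)^γ.
P₂ = 4.28 × (14.1/0.779)^(1.09) = 100.5 bar.

P₂ ≈ 101 bar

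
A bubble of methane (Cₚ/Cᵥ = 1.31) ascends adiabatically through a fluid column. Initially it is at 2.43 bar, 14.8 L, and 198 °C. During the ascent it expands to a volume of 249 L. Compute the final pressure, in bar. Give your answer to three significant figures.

P₂ ≈ 0.0602 bar

Since PV^γ is constant along a reversible adiabat, P₂ = P₁ (V₁/V₂)^γ.
P₂ = 2.43 × (14.8/249)^(1.31) = 0.0602 bar.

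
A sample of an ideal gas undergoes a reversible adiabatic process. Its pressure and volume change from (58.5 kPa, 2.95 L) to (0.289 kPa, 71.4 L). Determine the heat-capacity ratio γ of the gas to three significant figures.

γ ≈ 1.67

PV^γ = const ⇒ γ = ln(P₂/P₁) / ln(V₁/V₂).
γ = ln(0.289/58.5) / ln(2.95/71.4) = 1.667.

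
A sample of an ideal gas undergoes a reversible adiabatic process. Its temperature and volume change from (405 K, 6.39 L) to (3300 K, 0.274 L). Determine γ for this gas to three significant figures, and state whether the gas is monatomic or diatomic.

γ ≈ 1.67; monatomic

TV^(γ−1) = const ⇒ γ − 1 = ln(T₂/T₁) / ln(V₁/V₂).
γ = 1 + ln(3300/405) / ln(6.39/0.274) = 1.666.
γ ≈ 1.67 is close to 5/3, so the gas is monatomic.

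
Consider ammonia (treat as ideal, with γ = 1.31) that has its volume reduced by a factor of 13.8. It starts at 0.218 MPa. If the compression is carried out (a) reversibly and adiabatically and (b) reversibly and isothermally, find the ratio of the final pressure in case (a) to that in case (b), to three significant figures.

Isothermal: P_b = P₁(V₁/V₂) = 0.218×13.8.
Adiabatic: P_a = P₁(V₁/V₂)^γ = 0.218×13.8^(1.31).
P_a/P_b = (V₁/V₂)^(γ−1) = 13.8^(0.31) = 2.256.

P_adiabatic / P_isothermal ≈ 2.26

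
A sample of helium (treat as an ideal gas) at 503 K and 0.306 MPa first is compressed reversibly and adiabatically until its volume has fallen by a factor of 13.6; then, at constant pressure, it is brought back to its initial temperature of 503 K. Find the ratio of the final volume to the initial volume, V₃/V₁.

For a monatomic ideal gas γ = 5/3.
Adiabatic step: V₂/V₁ = 0.07353; T₂ = T₁·13.6^(2/3) = 2866 K.
Isobaric step: V₃/V₂ = T₃/T₂ = 503/2866.
V₃/V₁ = (V₂/V₁)(V₃/V₂) = 0.07353 × (503/2866) = 0.01291.

V₃/V₁ ≈ 0.0129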